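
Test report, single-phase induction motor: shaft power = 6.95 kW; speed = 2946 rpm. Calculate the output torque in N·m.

22.5 N·m

ω = 2π × 2946/60 = 308.5 rad/s
τ = P/ω = 6950/308.5 = 22.5 N·m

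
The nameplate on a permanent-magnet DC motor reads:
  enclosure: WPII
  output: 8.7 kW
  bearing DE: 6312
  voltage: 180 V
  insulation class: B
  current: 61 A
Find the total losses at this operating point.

P_in = V·I = 180×61 = 10980 W
P_out = 8700 W
Losses = P_in − P_out = 10980 − 8700 = 2280 W

2.28 kW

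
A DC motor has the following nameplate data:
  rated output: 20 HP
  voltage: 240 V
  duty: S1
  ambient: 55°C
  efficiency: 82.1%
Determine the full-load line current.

75.7 A

P_out = 20 × 746 = 14920 W
P_in = P_out / η = 14920 / 0.821 = 18173 W
I = P_in / V = 18173 / 240 = 75.7 A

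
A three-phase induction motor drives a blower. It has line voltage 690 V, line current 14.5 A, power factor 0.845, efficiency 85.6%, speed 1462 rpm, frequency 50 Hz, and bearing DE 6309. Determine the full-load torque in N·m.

P_in = √3·V·I·cosφ = 1.732 × 690 × 14.5 × 0.845 = 14643 W
P_out = η·P_in = 0.856 × 14643 = 12534 W
n = 1462 rpm
ω = 2π×1462/60 = 153.1 rad/s
τ = P_out/ω = 12534/153.1 = 81.9 N·m

81.9 N·m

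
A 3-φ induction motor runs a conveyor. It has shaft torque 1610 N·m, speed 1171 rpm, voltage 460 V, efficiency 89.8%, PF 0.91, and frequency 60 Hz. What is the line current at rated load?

303 A

ω = 2π×1171/60 = 122.6 rad/s; P_out = τω = 1610 × 122.6 = 197386 W
P_in = P_out / η = 197386 / 0.898 = 219806 W
I_L = P_in / (√3·V_L·cosφ) = 219806 / (1.732 × 460 × 0.91) = 303 A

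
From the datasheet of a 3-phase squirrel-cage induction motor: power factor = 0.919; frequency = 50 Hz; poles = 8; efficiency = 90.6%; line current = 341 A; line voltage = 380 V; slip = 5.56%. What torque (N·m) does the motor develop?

P_in = √3·V·I·cosφ = 1.732 × 380 × 341 × 0.919 = 206254 W
P_out = η·P_in = 0.906 × 206254 = 186866 W
n_s = 120×50/8 = 750 rpm; n = 750×(1−0.0556) = 708 rpm
ω = 2π×708/60 = 74.14 rad/s
τ = P_out/ω = 186866/74.14 = 2520 N·m

2520 N·m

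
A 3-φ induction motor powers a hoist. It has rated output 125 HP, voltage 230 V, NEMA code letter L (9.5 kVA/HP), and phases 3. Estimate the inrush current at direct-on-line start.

2980 A

S_LR = 9.5 × 125 = 1187.5 kVA
I_LR = S_LR/(√3·V_L) = 1187500/(1.732×230) = 2980 A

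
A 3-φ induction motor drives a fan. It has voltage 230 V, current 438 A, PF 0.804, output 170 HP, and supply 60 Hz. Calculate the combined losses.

P_in = √3·V·I·cosφ = 1.732×230×438×0.804 = 140283 W
P_out = 170×746 = 126820 W
Losses = P_in − P_out = 140283 − 126820 = 13463 W

13500 W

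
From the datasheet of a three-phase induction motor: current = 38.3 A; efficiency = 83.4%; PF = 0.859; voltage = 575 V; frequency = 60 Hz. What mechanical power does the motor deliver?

27.3 kW

P_in = √3·V·I·cosφ = 1.732 × 575 × 38.3 × 0.859 = 32765 W
P_out = η·P_in = 0.834 × 32765 = 27326 W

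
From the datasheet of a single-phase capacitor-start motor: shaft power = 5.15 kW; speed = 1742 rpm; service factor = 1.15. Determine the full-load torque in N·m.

28.2 N·m

ω = 2π × 1742/60 = 182.4 rad/s
τ = P/ω = 5150/182.4 = 28.2 N·m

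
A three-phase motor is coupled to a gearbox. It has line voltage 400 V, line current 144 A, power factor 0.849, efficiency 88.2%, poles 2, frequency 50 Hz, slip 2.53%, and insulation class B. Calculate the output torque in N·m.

P_in = √3·V·I·cosφ = 1.732 × 400 × 144 × 0.849 = 84699 W
P_out = η·P_in = 0.882 × 84699 = 74705 W
n_s = 120×50/2 = 3000 rpm; n = 3000×(1−0.0253) = 2924 rpm
ω = 2π×2924/60 = 306.2 rad/s
τ = P_out/ω = 74705/306.2 = 244 N·m

244 N·m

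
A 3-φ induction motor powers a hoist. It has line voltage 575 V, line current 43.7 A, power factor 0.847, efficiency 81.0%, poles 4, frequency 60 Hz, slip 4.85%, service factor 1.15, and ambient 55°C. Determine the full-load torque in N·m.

P_in = √3·V·I·cosφ = 1.732 × 575 × 43.7 × 0.847 = 36862 W
P_out = η·P_in = 0.81 × 36862 = 29858 W
n_s = 120×60/4 = 1800 rpm; n = 1800×(1−0.0485) = 1713 rpm
ω = 2π×1713/60 = 179.4 rad/s
τ = P_out/ω = 29858/179.4 = 166 N·m

166 N·m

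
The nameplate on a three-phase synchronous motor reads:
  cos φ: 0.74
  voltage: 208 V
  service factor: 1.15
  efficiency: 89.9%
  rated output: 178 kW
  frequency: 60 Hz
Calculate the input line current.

743 A

P_out = 178 kW = 178000 W
P_in = P_out / η = 178000 / 0.899 = 197998 W
I_L = P_in / (√3·V_L·cosφ) = 197998 / (1.732 × 208 × 0.74) = 743 A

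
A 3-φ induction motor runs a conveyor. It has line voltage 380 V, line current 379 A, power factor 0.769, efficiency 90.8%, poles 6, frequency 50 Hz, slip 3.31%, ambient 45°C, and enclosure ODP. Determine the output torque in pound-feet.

1270 lb·ft

P_in = √3·V·I·cosφ = 1.732 × 380 × 379 × 0.769 = 191821 W
P_out = η·P_in = 0.908 × 191821 = 174173 W
n_s = 120×50/6 = 1000 rpm; n = 1000×(1−0.0331) = 967 rpm
ω = 2π×967/60 = 101.3 rad/s
τ = P_out/ω = 174173/101.3 = 1719 N·m
In lb·ft: 1719/1.356 = 1270 lb·ft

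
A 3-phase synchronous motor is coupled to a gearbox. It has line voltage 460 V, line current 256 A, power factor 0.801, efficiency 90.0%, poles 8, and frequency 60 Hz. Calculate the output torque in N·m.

P_in = √3·V·I·cosφ = 1.732 × 460 × 256 × 0.801 = 163372 W
P_out = η·P_in = 0.9 × 163372 = 147035 W
n = n_s = 120×60/8 = 900 rpm (synchronous)
ω = 2π×900/60 = 94.25 rad/s
τ = P_out/ω = 147035/94.25 = 1560 N·m

1560 N·m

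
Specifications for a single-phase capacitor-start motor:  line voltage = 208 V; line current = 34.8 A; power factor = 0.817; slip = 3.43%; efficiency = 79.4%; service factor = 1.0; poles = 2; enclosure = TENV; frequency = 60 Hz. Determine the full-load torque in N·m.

P_in = V·I·cosφ = 208 × 34.8 × 0.817 = 5914 W
P_out = η·P_in = 0.794 × 5914 = 4696 W
n_s = 120×60/2 = 3600 rpm; n = 3600×(1−0.0343) = 3477 rpm
ω = 2π×3477/60 = 364.1 rad/s
τ = P_out/ω = 4696/364.1 = 12.9 N·m

12.9 N·m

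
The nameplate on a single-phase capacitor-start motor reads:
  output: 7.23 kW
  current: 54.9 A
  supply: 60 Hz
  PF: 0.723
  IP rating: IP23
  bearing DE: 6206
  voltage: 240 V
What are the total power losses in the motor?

P_in = V·I·cosφ = 240×54.9×0.723 = 9526 W
P_out = 7230 W
Losses = P_in − P_out = 9526 − 7230 = 2296 W

2300 W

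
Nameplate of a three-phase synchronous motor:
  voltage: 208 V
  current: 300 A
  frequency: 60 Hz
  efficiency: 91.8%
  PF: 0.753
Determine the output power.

P_in = √3·V·I·cosφ = 1.732 × 208 × 300 × 0.753 = 81382 W
P_out = η·P_in = 0.918 × 81382 = 74709 W

74.7 kW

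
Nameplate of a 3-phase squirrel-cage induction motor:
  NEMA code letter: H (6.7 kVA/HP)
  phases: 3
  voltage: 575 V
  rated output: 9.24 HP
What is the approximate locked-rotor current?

S_LR = 6.7 × 9.24 = 61.908 kVA
I_LR = S_LR/(√3·V_L) = 61908/(1.732×575) = 62.2 A

62.2 A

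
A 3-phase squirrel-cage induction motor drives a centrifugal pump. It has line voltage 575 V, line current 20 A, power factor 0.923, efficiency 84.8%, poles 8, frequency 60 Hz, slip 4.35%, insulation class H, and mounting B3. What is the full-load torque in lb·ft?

P_in = √3·V·I·cosφ = 1.732 × 575 × 20 × 0.923 = 18384 W
P_out = η·P_in = 0.848 × 18384 = 15590 W
n_s = 120×60/8 = 900 rpm; n = 900×(1−0.0435) = 861 rpm
ω = 2π×861/60 = 90.16 rad/s
τ = P_out/ω = 15590/90.16 = 172.9 N·m
In lb·ft: 172.9/1.356 = 128 lb·ft

128 lb·ft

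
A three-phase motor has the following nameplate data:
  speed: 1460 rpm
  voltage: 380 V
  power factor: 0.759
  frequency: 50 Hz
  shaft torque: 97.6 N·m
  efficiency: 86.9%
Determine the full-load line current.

34.4 A

ω = 2π×1460/60 = 152.9 rad/s; P_out = τω = 97.6 × 152.9 = 14923 W
P_in = P_out / η = 14923 / 0.869 = 17173 W
I_L = P_in / (√3·V_L·cosφ) = 17173 / (1.732 × 380 × 0.759) = 34.4 A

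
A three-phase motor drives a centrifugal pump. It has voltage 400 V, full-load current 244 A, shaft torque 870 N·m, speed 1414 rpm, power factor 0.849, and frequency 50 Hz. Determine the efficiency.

ω = 2π × 1414/60 = 148.1 rad/s; P_out = τω = 870 × 148.1 = 128847 W
P_in = √3·V_L·I_L·cosφ = 1.732 × 400 × 244 × 0.849 = 143518 W
η = P_out / P_in = 128847 / 143518 = 0.898 = 89.8%

89.8 %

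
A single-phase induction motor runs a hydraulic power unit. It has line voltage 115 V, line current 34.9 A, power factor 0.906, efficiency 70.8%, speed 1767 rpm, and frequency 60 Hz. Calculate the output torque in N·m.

P_in = V·I·cosφ = 115 × 34.9 × 0.906 = 3636 W
P_out = η·P_in = 0.708 × 3636 = 2574 W
n = 1767 rpm
ω = 2π×1767/60 = 185 rad/s
τ = P_out/ω = 2574/185 = 13.9 N·m

13.9 N·m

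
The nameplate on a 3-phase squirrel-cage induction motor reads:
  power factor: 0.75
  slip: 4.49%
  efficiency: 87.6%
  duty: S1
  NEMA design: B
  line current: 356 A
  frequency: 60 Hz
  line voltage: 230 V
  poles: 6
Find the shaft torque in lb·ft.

P_in = √3·V·I·cosφ = 1.732 × 230 × 356 × 0.75 = 106362 W
P_out = η·P_in = 0.876 × 106362 = 93173 W
n_s = 120×60/6 = 1200 rpm; n = 1200×(1−0.0449) = 1146 rpm
ω = 2π×1146/60 = 120 rad/s
τ = P_out/ω = 93173/120 = 776.4 N·m
In lb·ft: 776.4/1.356 = 573 lb·ft

573 lb·ft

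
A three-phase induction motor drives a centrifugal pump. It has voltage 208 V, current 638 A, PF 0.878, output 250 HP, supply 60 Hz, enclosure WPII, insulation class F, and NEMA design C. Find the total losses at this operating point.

15300 W

P_in = √3·V·I·cosφ = 1.732×208×638×0.878 = 201802 W
P_out = 250×746 = 186500 W
Losses = P_in − P_out = 201802 − 186500 = 15302 W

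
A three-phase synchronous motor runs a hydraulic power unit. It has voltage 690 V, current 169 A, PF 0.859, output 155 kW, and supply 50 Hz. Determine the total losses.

P_in = √3·V·I·cosφ = 1.732×690×169×0.859 = 173491 W
P_out = 155000 W
Losses = P_in − P_out = 173491 − 155000 = 18491 W

18.5 kW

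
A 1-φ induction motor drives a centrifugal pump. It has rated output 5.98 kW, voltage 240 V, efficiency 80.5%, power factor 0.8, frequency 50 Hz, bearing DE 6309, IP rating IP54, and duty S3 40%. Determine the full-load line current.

P_out = 5.98 kW = 5980 W
P_in = P_out / η = 5980 / 0.805 = 7429 W
I = P_in / (V·cosφ) = 7429 / (240 × 0.8) = 38.7 A

38.7 A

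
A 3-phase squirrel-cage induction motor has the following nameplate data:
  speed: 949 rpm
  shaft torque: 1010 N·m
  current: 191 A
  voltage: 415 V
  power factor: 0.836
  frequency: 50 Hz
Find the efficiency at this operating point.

ω = 2π × 949/60 = 99.38 rad/s; P_out = τω = 1010 × 99.38 = 100374 W
P_in = √3·V_L·I_L·cosφ = 1.732 × 415 × 191 × 0.836 = 114772 W
η = P_out / P_in = 100374 / 114772 = 0.875 = 87.5%

87.5 %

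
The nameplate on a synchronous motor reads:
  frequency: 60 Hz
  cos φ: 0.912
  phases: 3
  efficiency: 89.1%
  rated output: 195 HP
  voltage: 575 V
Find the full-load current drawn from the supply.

P_out = 195 × 746 = 145470 W
P_in = P_out / η = 145470 / 0.891 = 163266 W
I_L = P_in / (√3·V_L·cosφ) = 163266 / (1.732 × 575 × 0.912) = 180 A

180 A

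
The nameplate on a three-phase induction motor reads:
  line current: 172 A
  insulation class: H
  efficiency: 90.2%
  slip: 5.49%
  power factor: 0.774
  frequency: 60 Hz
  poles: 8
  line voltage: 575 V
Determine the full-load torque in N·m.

1340 N·m

P_in = √3·V·I·cosφ = 1.732 × 575 × 172 × 0.774 = 132582 W
P_out = η·P_in = 0.902 × 132582 = 119589 W
n_s = 120×60/8 = 900 rpm; n = 900×(1−0.0549) = 851 rpm
ω = 2π×851/60 = 89.12 rad/s
τ = P_out/ω = 119589/89.12 = 1340 N·m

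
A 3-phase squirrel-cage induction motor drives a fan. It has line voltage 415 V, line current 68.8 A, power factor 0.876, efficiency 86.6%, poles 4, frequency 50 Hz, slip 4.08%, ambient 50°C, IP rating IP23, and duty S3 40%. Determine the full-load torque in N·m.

P_in = √3·V·I·cosφ = 1.732 × 415 × 68.8 × 0.876 = 43320 W
P_out = η·P_in = 0.866 × 43320 = 37515 W
n_s = 120×50/4 = 1500 rpm; n = 1500×(1−0.0408) = 1439 rpm
ω = 2π×1439/60 = 150.7 rad/s
τ = P_out/ω = 37515/150.7 = 249 N·m

249 N·m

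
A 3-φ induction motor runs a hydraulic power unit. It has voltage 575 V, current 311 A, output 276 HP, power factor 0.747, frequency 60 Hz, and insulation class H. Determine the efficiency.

89.0 %

P_out = 276 × 746 = 205896 W
P_in = √3·V_L·I_L·cosφ = 1.732 × 575 × 311 × 0.747 = 231365 W
η = P_out / P_in = 205896 / 231365 = 0.890 = 89.0%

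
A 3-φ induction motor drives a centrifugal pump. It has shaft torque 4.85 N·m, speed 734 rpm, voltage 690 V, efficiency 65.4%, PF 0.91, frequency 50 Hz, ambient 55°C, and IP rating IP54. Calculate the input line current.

0.524 A

ω = 2π×734/60 = 76.86 rad/s; P_out = τω = 4.85 × 76.86 = 373 W
P_in = P_out / η = 373 / 0.654 = 570 W
I_L = P_in / (√3·V_L·cosφ) = 570 / (1.732 × 690 × 0.91) = 0.524 A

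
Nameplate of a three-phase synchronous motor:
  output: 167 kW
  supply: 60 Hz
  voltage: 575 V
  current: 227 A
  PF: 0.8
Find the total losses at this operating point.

P_in = √3·V·I·cosφ = 1.732×575×227×0.8 = 180855 W
P_out = 167000 W
Losses = P_in − P_out = 180855 − 167000 = 13855 W

13.9 kW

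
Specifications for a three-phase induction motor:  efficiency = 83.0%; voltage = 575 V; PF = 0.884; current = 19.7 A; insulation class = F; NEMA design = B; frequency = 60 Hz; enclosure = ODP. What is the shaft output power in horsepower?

19.3 HP

P_in = √3·V·I·cosφ = 1.732 × 575 × 19.7 × 0.884 = 17343 W
P_out = η·P_in = 0.83 × 17343 = 14395 W
= 14395/746 = 19.3 HP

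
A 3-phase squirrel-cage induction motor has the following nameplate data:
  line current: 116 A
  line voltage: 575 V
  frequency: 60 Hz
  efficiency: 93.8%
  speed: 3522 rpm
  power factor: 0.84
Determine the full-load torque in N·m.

247 N·m

P_in = √3·V·I·cosφ = 1.732 × 575 × 116 × 0.84 = 97040 W
P_out = η·P_in = 0.938 × 97040 = 91024 W
n = 3522 rpm
ω = 2π×3522/60 = 368.8 rad/s
τ = P_out/ω = 91024/368.8 = 247 N·m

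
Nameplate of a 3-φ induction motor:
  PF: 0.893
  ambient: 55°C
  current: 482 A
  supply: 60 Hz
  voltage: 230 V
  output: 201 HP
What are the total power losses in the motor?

P_in = √3·V·I·cosφ = 1.732×230×482×0.893 = 171465 W
P_out = 201×746 = 149946 W
Losses = P_in − P_out = 171465 − 149946 = 21519 W

21.5 kW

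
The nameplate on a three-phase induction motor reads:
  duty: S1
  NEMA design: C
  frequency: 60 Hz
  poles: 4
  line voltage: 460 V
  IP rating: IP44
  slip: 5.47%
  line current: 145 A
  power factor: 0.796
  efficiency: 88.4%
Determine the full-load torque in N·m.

456 N·m

P_in = √3·V·I·cosφ = 1.732 × 460 × 145 × 0.796 = 91957 W
P_out = η·P_in = 0.884 × 91957 = 81290 W
n_s = 120×60/4 = 1800 rpm; n = 1800×(1−0.0547) = 1702 rpm
ω = 2π×1702/60 = 178.2 rad/s
τ = P_out/ω = 81290/178.2 = 456 N·m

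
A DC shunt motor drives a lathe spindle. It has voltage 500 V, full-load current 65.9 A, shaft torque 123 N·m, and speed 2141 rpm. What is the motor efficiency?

83.7 %

ω = 2π × 2141/60 = 224.2 rad/s; P_out = τω = 123 × 224.2 = 27577 W
P_in = V·I = 500 × 65.9 = 32950 W
η = P_out / P_in = 27577 / 32950 = 0.837 = 83.7%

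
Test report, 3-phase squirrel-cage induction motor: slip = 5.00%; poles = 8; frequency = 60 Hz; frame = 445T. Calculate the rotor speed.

n_s = 120f/p = 120×60/8 = 900 rpm
n = n_s(1 − s) = 900 × (1 − 0.05) = 855 rpm

855 rpm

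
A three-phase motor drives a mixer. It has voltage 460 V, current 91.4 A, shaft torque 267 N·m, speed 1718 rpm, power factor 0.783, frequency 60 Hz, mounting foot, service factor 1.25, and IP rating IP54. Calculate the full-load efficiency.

84.2 %

ω = 2π × 1718/60 = 179.9 rad/s; P_out = τω = 267 × 179.9 = 48033 W
P_in = √3·V_L·I_L·cosφ = 1.732 × 460 × 91.4 × 0.783 = 57018 W
η = P_out / P_in = 48033 / 57018 = 0.842 = 84.2%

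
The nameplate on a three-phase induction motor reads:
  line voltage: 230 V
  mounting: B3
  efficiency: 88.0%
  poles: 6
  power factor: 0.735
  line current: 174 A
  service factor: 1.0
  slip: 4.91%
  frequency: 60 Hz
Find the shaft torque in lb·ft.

277 lb·ft

P_in = √3·V·I·cosφ = 1.732 × 230 × 174 × 0.735 = 50946 W
P_out = η·P_in = 0.88 × 50946 = 44832 W
n_s = 120×60/6 = 1200 rpm; n = 1200×(1−0.0491) = 1141 rpm
ω = 2π×1141/60 = 119.5 rad/s
τ = P_out/ω = 44832/119.5 = 375.2 N·m
In lb·ft: 375.2/1.356 = 277 lb·ft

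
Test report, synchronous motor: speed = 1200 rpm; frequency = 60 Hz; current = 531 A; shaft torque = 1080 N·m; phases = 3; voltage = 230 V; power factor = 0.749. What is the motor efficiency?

ω = 2π × 1200/60 = 125.7 rad/s; P_out = τω = 1080 × 125.7 = 135756 W
P_in = √3·V_L·I_L·cosφ = 1.732 × 230 × 531 × 0.749 = 158435 W
η = P_out / P_in = 135756 / 158435 = 0.857 = 85.7%

85.7 %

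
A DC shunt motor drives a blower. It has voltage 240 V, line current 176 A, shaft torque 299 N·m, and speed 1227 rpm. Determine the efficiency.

91.0 %

ω = 2π × 1227/60 = 128.5 rad/s; P_out = τω = 299 × 128.5 = 38422 W
P_in = V·I = 240 × 176 = 42240 W
η = P_out / P_in = 38422 / 42240 = 0.910 = 91.0%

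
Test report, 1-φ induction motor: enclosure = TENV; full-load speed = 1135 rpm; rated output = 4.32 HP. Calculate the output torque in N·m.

P_out = 4.32 × 746 = 3223 W
ω = 2π × 1135/60 = 118.9 rad/s
τ = P_out/ω = 3223/118.9 = 27.1 N·m

27.1 N·m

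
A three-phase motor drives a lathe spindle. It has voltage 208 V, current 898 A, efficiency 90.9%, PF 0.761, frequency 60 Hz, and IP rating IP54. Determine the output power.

P_in = √3·V·I·cosφ = 1.732 × 208 × 898 × 0.761 = 246191 W
P_out = η·P_in = 0.909 × 246191 = 223788 W

224 kW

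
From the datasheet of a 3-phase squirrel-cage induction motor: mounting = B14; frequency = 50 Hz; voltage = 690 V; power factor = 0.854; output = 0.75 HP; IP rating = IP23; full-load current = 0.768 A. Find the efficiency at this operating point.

71.4 %

P_out = 0.75 × 746 = 560 W
P_in = √3·V_L·I_L·cosφ = 1.732 × 690 × 0.768 × 0.854 = 784 W
η = P_out / P_in = 560 / 784 = 0.714 = 71.4%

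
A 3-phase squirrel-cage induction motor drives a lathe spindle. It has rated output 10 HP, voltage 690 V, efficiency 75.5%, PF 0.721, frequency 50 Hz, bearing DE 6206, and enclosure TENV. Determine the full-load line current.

11.5 A

P_out = 10 × 746 = 7460 W
P_in = P_out / η = 7460 / 0.755 = 9881 W
I_L = P_in / (√3·V_L·cosφ) = 9881 / (1.732 × 690 × 0.721) = 11.5 A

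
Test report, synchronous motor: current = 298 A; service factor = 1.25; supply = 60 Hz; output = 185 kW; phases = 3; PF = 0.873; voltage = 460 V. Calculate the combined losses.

22.3 kW

P_in = √3·V·I·cosφ = 1.732×460×298×0.873 = 207270 W
P_out = 185000 W
Losses = P_in − P_out = 207270 − 185000 = 22270 W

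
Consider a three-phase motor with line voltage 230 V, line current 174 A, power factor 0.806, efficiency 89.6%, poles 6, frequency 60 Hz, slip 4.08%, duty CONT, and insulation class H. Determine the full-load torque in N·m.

415 N·m

P_in = √3·V·I·cosφ = 1.732 × 230 × 174 × 0.806 = 55868 W
P_out = η·P_in = 0.896 × 55868 = 50058 W
n_s = 120×60/6 = 1200 rpm; n = 1200×(1−0.0408) = 1151 rpm
ω = 2π×1151/60 = 120.5 rad/s
τ = P_out/ω = 50058/120.5 = 415 N·m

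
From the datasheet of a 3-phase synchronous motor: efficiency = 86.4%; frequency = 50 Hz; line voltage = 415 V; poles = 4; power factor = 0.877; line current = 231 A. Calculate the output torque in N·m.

801 N·m

P_in = √3·V·I·cosφ = 1.732 × 415 × 231 × 0.877 = 145615 W
P_out = η·P_in = 0.864 × 145615 = 125811 W
n = n_s = 120×50/4 = 1500 rpm (synchronous)
ω = 2π×1500/60 = 157.1 rad/s
τ = P_out/ω = 125811/157.1 = 801 N·m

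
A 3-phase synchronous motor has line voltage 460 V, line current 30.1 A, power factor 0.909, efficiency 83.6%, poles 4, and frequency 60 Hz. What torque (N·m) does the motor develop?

P_in = √3·V·I·cosφ = 1.732 × 460 × 30.1 × 0.909 = 21799 W
P_out = η·P_in = 0.836 × 21799 = 18224 W
n = n_s = 120×60/4 = 1800 rpm (synchronous)
ω = 2π×1800/60 = 188.5 rad/s
τ = P_out/ω = 18224/188.5 = 96.7 N·m

96.7 N·m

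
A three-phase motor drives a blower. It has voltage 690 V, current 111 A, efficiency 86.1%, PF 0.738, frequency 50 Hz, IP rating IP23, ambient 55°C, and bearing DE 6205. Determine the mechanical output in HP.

P_in = √3·V·I·cosφ = 1.732 × 690 × 111 × 0.738 = 97899 W
P_out = η·P_in = 0.861 × 97899 = 84291 W
= 84291/746 = 113 HP

113 HP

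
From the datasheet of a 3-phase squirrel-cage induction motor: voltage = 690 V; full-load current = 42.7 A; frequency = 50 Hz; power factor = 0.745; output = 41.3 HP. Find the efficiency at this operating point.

81.0 %

P_out = 41.3 × 746 = 30810 W
P_in = √3·V_L·I_L·cosφ = 1.732 × 690 × 42.7 × 0.745 = 38017 W
η = P_out / P_in = 30810 / 38017 = 0.810 = 81.0%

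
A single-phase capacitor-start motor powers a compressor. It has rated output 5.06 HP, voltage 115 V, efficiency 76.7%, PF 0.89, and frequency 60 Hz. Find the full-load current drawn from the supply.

48.1 A

P_out = 5.06 × 746 = 3775 W
P_in = P_out / η = 3775 / 0.767 = 4922 W
I = P_in / (V·cosφ) = 4922 / (115 × 0.89) = 48.1 A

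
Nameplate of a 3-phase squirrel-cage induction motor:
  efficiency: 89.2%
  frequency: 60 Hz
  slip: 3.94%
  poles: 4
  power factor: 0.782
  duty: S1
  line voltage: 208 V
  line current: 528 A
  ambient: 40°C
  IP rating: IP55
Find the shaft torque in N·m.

733 N·m

P_in = √3·V·I·cosφ = 1.732 × 208 × 528 × 0.782 = 148748 W
P_out = η·P_in = 0.892 × 148748 = 132683 W
n_s = 120×60/4 = 1800 rpm; n = 1800×(1−0.0394) = 1729 rpm
ω = 2π×1729/60 = 181.1 rad/s
τ = P_out/ω = 132683/181.1 = 733 N·m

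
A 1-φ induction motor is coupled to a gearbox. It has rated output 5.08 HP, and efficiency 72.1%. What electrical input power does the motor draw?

P_out = 5.08 × 746 = 3790 W
P_in = P_out/η = 3790/0.721 = 5257 W = 5.26 kW

5.26 kW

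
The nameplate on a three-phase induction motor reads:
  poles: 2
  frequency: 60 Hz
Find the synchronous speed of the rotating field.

3600 rpm

n_s = 120f/p = 120×60/2 = 3600 rpm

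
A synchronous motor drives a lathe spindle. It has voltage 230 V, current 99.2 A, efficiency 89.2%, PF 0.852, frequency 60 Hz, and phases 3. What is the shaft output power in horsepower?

40.3 HP

P_in = √3·V·I·cosφ = 1.732 × 230 × 99.2 × 0.852 = 33669 W
P_out = η·P_in = 0.892 × 33669 = 30033 W
= 30033/746 = 40.3 HP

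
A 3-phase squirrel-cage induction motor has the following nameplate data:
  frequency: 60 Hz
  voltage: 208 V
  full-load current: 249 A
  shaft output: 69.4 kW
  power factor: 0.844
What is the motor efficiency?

91.7 %

P_out = 69.4 kW = 69400 W
P_in = √3·V_L·I_L·cosφ = 1.732 × 208 × 249 × 0.844 = 75710 W
η = P_out / P_in = 69400 / 75710 = 0.917 = 91.7%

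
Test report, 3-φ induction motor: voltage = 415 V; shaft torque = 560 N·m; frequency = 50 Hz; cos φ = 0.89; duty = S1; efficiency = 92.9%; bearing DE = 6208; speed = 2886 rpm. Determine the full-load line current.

ω = 2π×2886/60 = 302.2 rad/s; P_out = τω = 560 × 302.2 = 169232 W
P_in = P_out / η = 169232 / 0.929 = 182166 W
I_L = P_in / (√3·V_L·cosφ) = 182166 / (1.732 × 415 × 0.89) = 285 A

285 A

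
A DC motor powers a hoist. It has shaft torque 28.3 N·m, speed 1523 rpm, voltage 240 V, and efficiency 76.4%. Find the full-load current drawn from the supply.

24.6 A

ω = 2π×1523/60 = 159.5 rad/s; P_out = τω = 28.3 × 159.5 = 4514 W
P_in = P_out / η = 4514 / 0.764 = 5908 W
I = P_in / V = 5908 / 240 = 24.6 A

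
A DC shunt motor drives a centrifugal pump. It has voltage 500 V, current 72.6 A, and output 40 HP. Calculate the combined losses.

6460 W

P_in = V·I = 500×72.6 = 36300 W
P_out = 40×746 = 29840 W
Losses = P_in − P_out = 36300 − 29840 = 6460 W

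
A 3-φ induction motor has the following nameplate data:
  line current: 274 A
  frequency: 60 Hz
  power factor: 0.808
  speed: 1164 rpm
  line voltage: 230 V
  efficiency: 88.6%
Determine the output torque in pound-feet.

P_in = √3·V·I·cosφ = 1.732 × 230 × 274 × 0.808 = 88194 W
P_out = η·P_in = 0.886 × 88194 = 78140 W
n = 1164 rpm
ω = 2π×1164/60 = 121.9 rad/s
τ = P_out/ω = 78140/121.9 = 641 N·m
In lb·ft: 641/1.356 = 473 lb·ft

473 lb·ft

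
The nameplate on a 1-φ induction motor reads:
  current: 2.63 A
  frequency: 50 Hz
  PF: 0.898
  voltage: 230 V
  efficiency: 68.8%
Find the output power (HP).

P_in = V·I·cosφ = 230 × 2.63 × 0.898 = 543 W
P_out = η·P_in = 0.688 × 543 = 374 W
= 374/746 = 0.501 HP

0.501 HP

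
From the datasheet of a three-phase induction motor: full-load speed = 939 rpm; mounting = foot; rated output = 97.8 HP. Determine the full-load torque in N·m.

P_out = 97.8 × 746 = 72959 W
ω = 2π × 939/60 = 98.33 rad/s
τ = P_out/ω = 72959/98.33 = 742 N·m

742 N·m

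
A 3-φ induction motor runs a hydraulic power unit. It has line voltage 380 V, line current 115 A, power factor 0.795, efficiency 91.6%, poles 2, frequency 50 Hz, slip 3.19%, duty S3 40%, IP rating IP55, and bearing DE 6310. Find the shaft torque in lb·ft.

134 lb·ft

P_in = √3·V·I·cosφ = 1.732 × 380 × 115 × 0.795 = 60172 W
P_out = η·P_in = 0.916 × 60172 = 55118 W
n_s = 120×50/2 = 3000 rpm; n = 3000×(1−0.0319) = 2904 rpm
ω = 2π×2904/60 = 304.1 rad/s
τ = P_out/ω = 55118/304.1 = 181.2 N·m
In lb·ft: 181.2/1.356 = 134 lb·ft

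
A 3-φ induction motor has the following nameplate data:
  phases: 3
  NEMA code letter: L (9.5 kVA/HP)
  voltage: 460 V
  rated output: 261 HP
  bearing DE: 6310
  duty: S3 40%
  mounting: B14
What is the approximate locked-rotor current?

S_LR = 9.5 × 261 = 2479.5 kVA
I_LR = S_LR/(√3·V_L) = 2479500/(1.732×460) = 3110 A

3110 A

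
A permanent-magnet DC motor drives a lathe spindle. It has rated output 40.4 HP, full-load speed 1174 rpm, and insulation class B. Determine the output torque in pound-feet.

P_out = 40.4 × 746 = 30138 W
ω = 2π × 1174/60 = 122.9 rad/s
τ = P_out/ω = 30138/122.9 = 245.2 N·m
In lb·ft: 245.2/1.356 = 181 lb·ft

181 lb·ft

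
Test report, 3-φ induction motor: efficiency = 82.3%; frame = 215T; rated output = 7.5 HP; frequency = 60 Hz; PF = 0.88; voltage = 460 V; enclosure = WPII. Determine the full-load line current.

9.7 A

P_out = 7.5 × 746 = 5595 W
P_in = P_out / η = 5595 / 0.823 = 6798 W
I_L = P_in / (√3·V_L·cosφ) = 6798 / (1.732 × 460 × 0.88) = 9.7 A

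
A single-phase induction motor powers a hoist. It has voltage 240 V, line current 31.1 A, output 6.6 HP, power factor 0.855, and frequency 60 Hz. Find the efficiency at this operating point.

77.2 %

P_out = 6.6 × 746 = 4924 W
P_in = V·I·cosφ = 240 × 31.1 × 0.855 = 6382 W
η = P_out / P_in = 4924 / 6382 = 0.772 = 77.2%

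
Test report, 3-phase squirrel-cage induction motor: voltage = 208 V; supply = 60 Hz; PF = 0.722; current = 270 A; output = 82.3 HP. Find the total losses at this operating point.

8830 W

P_in = √3·V·I·cosφ = 1.732×208×270×0.722 = 70228 W
P_out = 82.3×746 = 61396 W
Losses = P_in − P_out = 70228 − 61396 = 8832 W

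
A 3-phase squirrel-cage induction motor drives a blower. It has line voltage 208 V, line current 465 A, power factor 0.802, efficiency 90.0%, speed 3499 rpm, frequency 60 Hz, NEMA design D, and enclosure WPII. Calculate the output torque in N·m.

P_in = √3·V·I·cosφ = 1.732 × 208 × 465 × 0.802 = 134350 W
P_out = η·P_in = 0.9 × 134350 = 120915 W
n = 3499 rpm
ω = 2π×3499/60 = 366.4 rad/s
τ = P_out/ω = 120915/366.4 = 330 N·m

330 N·m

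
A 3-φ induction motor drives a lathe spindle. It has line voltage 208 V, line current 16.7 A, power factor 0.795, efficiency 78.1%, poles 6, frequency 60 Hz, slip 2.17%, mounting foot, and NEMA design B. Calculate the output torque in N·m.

P_in = √3·V·I·cosφ = 1.732 × 208 × 16.7 × 0.795 = 4783 W
P_out = η·P_in = 0.781 × 4783 = 3736 W
n_s = 120×60/6 = 1200 rpm; n = 1200×(1−0.0217) = 1174 rpm
ω = 2π×1174/60 = 122.9 rad/s
τ = P_out/ω = 3736/122.9 = 30.4 N·m

30.4 N·m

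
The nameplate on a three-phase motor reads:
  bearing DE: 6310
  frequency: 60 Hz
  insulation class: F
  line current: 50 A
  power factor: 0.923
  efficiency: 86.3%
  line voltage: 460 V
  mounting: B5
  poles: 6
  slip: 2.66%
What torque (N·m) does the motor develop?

259 N·m

P_in = √3·V·I·cosφ = 1.732 × 460 × 50 × 0.923 = 36769 W
P_out = η·P_in = 0.863 × 36769 = 31732 W
n_s = 120×60/6 = 1200 rpm; n = 1200×(1−0.0266) = 1168 rpm
ω = 2π×1168/60 = 122.3 rad/s
τ = P_out/ω = 31732/122.3 = 259 N·m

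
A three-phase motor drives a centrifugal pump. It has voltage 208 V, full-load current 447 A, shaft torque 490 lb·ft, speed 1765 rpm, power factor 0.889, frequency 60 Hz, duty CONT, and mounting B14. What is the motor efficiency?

85.8 %

τ = 490 lb·ft × 1.356 = 664.4 N·m
ω = 2π × 1765/60 = 184.8 rad/s; P_out = τω = 664.4 × 184.8 = 122781 W
P_in = √3·V_L·I_L·cosφ = 1.732 × 208 × 447 × 0.889 = 143160 W
η = P_out / P_in = 122781 / 143160 = 0.858 = 85.8%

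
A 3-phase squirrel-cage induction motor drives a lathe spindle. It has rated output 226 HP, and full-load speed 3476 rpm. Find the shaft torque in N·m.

P_out = 226 × 746 = 168596 W
ω = 2π × 3476/60 = 364 rad/s
τ = P_out/ω = 168596/364 = 463 N·m

463 N·m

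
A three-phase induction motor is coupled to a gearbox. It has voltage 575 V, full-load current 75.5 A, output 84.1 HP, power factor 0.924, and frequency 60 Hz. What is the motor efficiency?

P_out = 84.1 × 746 = 62739 W
P_in = √3·V_L·I_L·cosφ = 1.732 × 575 × 75.5 × 0.924 = 69476 W
η = P_out / P_in = 62739 / 69476 = 0.903 = 90.3%

90.3 %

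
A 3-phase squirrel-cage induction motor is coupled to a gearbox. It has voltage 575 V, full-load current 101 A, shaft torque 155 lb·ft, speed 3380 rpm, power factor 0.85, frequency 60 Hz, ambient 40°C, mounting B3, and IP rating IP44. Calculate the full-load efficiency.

87.0 %

τ = 155 lb·ft × 1.356 = 210.2 N·m
ω = 2π × 3380/60 = 354 rad/s; P_out = τω = 210.2 × 354 = 74411 W
P_in = √3·V_L·I_L·cosφ = 1.732 × 575 × 101 × 0.85 = 85498 W
η = P_out / P_in = 74411 / 85498 = 0.870 = 87.0%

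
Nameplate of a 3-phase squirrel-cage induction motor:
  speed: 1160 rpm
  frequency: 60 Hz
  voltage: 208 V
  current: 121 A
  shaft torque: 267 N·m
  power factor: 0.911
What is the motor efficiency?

81.7 %

ω = 2π × 1160/60 = 121.5 rad/s; P_out = τω = 267 × 121.5 = 32441 W
P_in = √3·V_L·I_L·cosφ = 1.732 × 208 × 121 × 0.911 = 39711 W
η = P_out / P_in = 32441 / 39711 = 0.817 = 81.7%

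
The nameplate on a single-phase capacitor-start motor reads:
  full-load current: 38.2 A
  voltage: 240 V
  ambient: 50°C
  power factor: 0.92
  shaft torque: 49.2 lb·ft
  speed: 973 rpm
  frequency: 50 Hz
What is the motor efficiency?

τ = 49.2 lb·ft × 1.356 = 66.72 N·m
ω = 2π × 973/60 = 101.9 rad/s; P_out = τω = 66.72 × 101.9 = 6799 W
P_in = V·I·cosφ = 240 × 38.2 × 0.92 = 8435 W
η = P_out / P_in = 6799 / 8435 = 0.806 = 80.6%

80.6 %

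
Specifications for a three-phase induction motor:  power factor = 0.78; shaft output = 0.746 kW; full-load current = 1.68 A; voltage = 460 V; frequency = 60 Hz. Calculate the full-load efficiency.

P_out = 0.746 kW = 746 W
P_in = √3·V_L·I_L·cosφ = 1.732 × 460 × 1.68 × 0.78 = 1044 W
η = P_out / P_in = 746 / 1044 = 0.715 = 71.5%

71.5 %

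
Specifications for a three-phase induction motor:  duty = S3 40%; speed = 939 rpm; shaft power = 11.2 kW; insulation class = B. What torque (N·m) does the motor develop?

114 N·m

ω = 2π × 939/60 = 98.33 rad/s
τ = P/ω = 11200/98.33 = 114 N·m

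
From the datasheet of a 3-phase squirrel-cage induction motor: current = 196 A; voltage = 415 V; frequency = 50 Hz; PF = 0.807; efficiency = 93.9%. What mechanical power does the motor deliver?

107 kW

P_in = √3·V·I·cosφ = 1.732 × 415 × 196 × 0.807 = 113691 W
P_out = η·P_in = 0.939 × 113691 = 106756 W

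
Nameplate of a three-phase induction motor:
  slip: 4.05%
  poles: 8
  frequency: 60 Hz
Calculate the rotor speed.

n_s = 120f/p = 120×60/8 = 900 rpm
n = n_s(1 − s) = 900 × (1 − 0.0405) = 864 rpm

864 rpm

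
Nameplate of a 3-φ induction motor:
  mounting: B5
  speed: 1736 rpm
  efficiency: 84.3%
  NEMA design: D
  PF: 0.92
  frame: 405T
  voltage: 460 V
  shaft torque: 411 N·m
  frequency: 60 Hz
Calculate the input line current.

ω = 2π×1736/60 = 181.8 rad/s; P_out = τω = 411 × 181.8 = 74720 W
P_in = P_out / η = 74720 / 0.843 = 88636 W
I_L = P_in / (√3·V_L·cosφ) = 88636 / (1.732 × 460 × 0.92) = 121 A

121 A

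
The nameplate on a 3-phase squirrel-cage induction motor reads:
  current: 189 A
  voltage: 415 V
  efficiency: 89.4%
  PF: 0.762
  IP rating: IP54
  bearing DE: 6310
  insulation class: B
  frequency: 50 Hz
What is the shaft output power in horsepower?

124 HP

P_in = √3·V·I·cosφ = 1.732 × 415 × 189 × 0.762 = 103517 W
P_out = η·P_in = 0.894 × 103517 = 92544 W
= 92544/746 = 124 HP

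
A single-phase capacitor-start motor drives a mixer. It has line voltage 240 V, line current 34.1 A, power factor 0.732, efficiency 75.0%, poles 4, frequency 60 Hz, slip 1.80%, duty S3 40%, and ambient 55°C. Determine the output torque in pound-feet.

17.9 lb·ft

P_in = V·I·cosφ = 240 × 34.1 × 0.732 = 5991 W
P_out = η·P_in = 0.75 × 5991 = 4493 W
n_s = 120×60/4 = 1800 rpm; n = 1800×(1−0.018) = 1768 rpm
ω = 2π×1768/60 = 185.1 rad/s
τ = P_out/ω = 4493/185.1 = 24.27 N·m
In lb·ft: 24.27/1.356 = 17.9 lb·ft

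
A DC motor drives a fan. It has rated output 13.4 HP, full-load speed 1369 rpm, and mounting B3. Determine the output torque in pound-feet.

51.4 lb·ft

P_out = 13.4 × 746 = 9996 W
ω = 2π × 1369/60 = 143.4 rad/s
τ = P_out/ω = 9996/143.4 = 69.71 N·m
In lb·ft: 69.71/1.356 = 51.4 lb·ft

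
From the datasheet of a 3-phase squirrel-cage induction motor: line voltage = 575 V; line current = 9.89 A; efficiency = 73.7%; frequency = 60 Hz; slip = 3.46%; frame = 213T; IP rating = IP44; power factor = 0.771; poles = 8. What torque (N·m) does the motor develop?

P_in = √3·V·I·cosφ = 1.732 × 575 × 9.89 × 0.771 = 7594 W
P_out = η·P_in = 0.737 × 7594 = 5597 W
n_s = 120×60/8 = 900 rpm; n = 900×(1−0.0346) = 869 rpm
ω = 2π×869/60 = 91 rad/s
τ = P_out/ω = 5597/91 = 61.5 N·m

61.5 N·m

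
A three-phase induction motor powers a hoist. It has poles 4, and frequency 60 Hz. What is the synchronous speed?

n_s = 120f/p = 120×60/4 = 1800 rpm

1800 rpm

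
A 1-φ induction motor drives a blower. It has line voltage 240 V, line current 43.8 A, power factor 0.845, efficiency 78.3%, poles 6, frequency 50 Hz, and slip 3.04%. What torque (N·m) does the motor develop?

P_in = V·I·cosφ = 240 × 43.8 × 0.845 = 8883 W
P_out = η·P_in = 0.783 × 8883 = 6955 W
n_s = 120×50/6 = 1000 rpm; n = 1000×(1−0.0304) = 970 rpm
ω = 2π×970/60 = 101.6 rad/s
τ = P_out/ω = 6955/101.6 = 68.5 N·m

68.5 N·m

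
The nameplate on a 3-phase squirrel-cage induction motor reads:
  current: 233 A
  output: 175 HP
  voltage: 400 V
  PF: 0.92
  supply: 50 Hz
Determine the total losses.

18000 W

P_in = √3·V·I·cosφ = 1.732×400×233×0.92 = 148509 W
P_out = 175×746 = 130550 W
Losses = P_in − P_out = 148509 − 130550 = 17959 W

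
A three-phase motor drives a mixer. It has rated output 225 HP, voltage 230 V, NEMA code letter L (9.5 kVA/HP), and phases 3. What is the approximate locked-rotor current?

S_LR = 9.5 × 225 = 2137.5 kVA
I_LR = S_LR/(√3·V_L) = 2137500/(1.732×230) = 5370 A

5370 A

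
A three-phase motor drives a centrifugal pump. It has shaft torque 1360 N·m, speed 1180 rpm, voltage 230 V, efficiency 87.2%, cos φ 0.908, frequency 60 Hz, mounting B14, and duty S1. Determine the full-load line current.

533 A

ω = 2π×1180/60 = 123.6 rad/s; P_out = τω = 1360 × 123.6 = 168096 W
P_in = P_out / η = 168096 / 0.872 = 192771 W
I_L = P_in / (√3·V_L·cosφ) = 192771 / (1.732 × 230 × 0.908) = 533 A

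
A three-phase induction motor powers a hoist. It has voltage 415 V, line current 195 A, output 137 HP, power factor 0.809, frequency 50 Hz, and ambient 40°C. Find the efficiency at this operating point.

90.1 %

P_out = 137 × 746 = 102202 W
P_in = √3·V_L·I_L·cosφ = 1.732 × 415 × 195 × 0.809 = 113391 W
η = P_out / P_in = 102202 / 113391 = 0.901 = 90.1%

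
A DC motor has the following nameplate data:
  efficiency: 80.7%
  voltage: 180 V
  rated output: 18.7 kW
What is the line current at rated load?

P_out = 18.7 kW = 18700 W
P_in = P_out / η = 18700 / 0.807 = 23172 W
I = P_in / V = 23172 / 180 = 129 A

129 A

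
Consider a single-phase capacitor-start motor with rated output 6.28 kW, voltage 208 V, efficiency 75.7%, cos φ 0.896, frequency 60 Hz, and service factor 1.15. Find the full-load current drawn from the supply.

44.5 A

P_out = 6.28 kW = 6280 W
P_in = P_out / η = 6280 / 0.757 = 8296 W
I = P_in / (V·cosφ) = 8296 / (208 × 0.896) = 44.5 A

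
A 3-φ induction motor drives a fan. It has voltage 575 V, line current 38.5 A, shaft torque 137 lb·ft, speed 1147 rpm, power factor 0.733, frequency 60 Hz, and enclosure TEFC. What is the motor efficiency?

79.4 %

τ = 137 lb·ft × 1.356 = 185.8 N·m
ω = 2π × 1147/60 = 120.1 rad/s; P_out = τω = 185.8 × 120.1 = 22315 W
P_in = √3·V_L·I_L·cosφ = 1.732 × 575 × 38.5 × 0.733 = 28105 W
η = P_out / P_in = 22315 / 28105 = 0.794 = 79.4%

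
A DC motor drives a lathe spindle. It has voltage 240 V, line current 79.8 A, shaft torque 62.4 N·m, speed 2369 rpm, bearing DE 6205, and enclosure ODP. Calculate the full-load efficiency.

80.8 %

ω = 2π × 2369/60 = 248.1 rad/s; P_out = τω = 62.4 × 248.1 = 15481 W
P_in = V·I = 240 × 79.8 = 19152 W
η = P_out / P_in = 15481 / 19152 = 0.808 = 80.8%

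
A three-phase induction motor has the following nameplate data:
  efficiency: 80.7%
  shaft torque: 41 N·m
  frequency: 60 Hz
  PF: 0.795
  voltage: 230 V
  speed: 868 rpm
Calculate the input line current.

14.6 A

ω = 2π×868/60 = 90.9 rad/s; P_out = τω = 41 × 90.9 = 3727 W
P_in = P_out / η = 3727 / 0.807 = 4618 W
I_L = P_in / (√3·V_L·cosφ) = 4618 / (1.732 × 230 × 0.795) = 14.6 A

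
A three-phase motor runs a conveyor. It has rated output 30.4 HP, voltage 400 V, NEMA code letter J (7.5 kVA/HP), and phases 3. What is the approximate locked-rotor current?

S_LR = 7.5 × 30.4 = 228 kVA
I_LR = S_LR/(√3·V_L) = 228000/(1.732×400) = 329 A

329 A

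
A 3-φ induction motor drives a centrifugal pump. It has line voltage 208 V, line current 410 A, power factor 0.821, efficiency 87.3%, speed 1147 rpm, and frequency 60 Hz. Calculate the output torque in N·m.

P_in = √3·V·I·cosφ = 1.732 × 208 × 410 × 0.821 = 121266 W
P_out = η·P_in = 0.873 × 121266 = 105865 W
n = 1147 rpm
ω = 2π×1147/60 = 120.1 rad/s
τ = P_out/ω = 105865/120.1 = 881 N·m

881 N·m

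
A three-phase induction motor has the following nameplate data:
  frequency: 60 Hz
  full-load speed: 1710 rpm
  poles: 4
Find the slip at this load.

5.00 %

n_s = 120f/p = 120×60/4 = 1800 rpm
s = (n_s − n)/n_s = (1800 − 1710)/1800 = 0.0500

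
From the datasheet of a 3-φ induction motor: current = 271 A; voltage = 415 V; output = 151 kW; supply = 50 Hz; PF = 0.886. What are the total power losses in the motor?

21.6 kW

P_in = √3·V·I·cosφ = 1.732×415×271×0.886 = 172583 W
P_out = 151000 W
Losses = P_in − P_out = 172583 − 151000 = 21583 W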